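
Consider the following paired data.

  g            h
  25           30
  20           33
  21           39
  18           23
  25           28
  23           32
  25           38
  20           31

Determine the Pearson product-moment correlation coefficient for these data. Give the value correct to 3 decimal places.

n = 8, Σg = 177, Σh = 254, Σg² = 3969, Σh² = 8252, Σgh = 5649
nΣgh − ΣgΣh = 45192 − 44958 = 234
nΣg² − (Σg)² = 31752 − 31329 = 423; nΣh² − (Σh)² = 66016 − 64516 = 1500
r = 234 / √(423 × 1500) = 234 / 796.5551 ≈ 0.294

0.294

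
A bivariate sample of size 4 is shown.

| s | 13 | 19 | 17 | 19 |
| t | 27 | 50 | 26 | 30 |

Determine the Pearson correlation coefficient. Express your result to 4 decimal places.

n = 4, Σs = 68, Σt = 133, Σs² = 1180, Σt² = 4805, Σst = 2313
nΣst − ΣsΣt = 9252 − 9044 = 208
nΣs² − (Σs)² = 4720 − 4624 = 96; nΣt² − (Σt)² = 19220 − 17689 = 1531
r = 208 / √(96 × 1531) = 208 / 383.3745 ≈ 0.5426

0.5426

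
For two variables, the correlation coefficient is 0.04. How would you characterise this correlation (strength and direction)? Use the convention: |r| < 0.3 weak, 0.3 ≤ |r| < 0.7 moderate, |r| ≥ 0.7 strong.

weak positive

r = 0.04 > 0 so the relationship is positive.
|r| = 0.04, which falls in the weak range.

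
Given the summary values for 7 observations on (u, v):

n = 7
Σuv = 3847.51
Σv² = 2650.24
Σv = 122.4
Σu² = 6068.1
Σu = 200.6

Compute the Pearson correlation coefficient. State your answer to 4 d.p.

0.8420

r = (nΣuv − ΣuΣv) / √[(nΣu² − (Σu)²)(nΣv² − (Σv)²)]
Numerator: 7×3847.51 − 200.6×122.4 = 2379.13
Denominator: √[(42476.7 − 40240.36)(18551.68 − 14981.76)] = √[2236.34 × 3569.92] = 2825.5185
r = 2379.13 / 2825.5185 ≈ 0.8420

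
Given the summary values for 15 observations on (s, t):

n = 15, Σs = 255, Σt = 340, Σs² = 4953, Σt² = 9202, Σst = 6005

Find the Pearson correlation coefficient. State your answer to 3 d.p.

r = (nΣst − ΣsΣt) / √[(nΣs² − (Σs)²)(nΣt² − (Σt)²)]
Numerator: 15×6005 − 255×340 = 3375
Denominator: √[(74295 − 65025)(138030 − 115600)] = √[9270 × 22430] = 14419.6429
r = 3375 / 14419.6429 ≈ 0.234

0.234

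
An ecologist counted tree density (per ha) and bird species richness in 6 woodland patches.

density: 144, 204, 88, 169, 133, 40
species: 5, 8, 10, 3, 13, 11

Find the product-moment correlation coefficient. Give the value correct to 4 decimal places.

n = 6, Σx = 778, Σy = 50, Σx² = 117946, Σy² = 488, Σxy = 5908
nΣxy − ΣxΣy = 35448 − 38900 = -3452
nΣx² − (Σx)² = 707676 − 605284 = 102392; nΣy² − (Σy)² = 2928 − 2500 = 428
r = -3452 / √(102392 × 428) = -3452 / 6619.9529 ≈ -0.5215

-0.5215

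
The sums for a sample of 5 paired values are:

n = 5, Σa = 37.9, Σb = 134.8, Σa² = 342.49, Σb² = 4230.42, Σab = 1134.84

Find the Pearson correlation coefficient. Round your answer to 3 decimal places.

0.623

r = (nΣab − ΣaΣb) / √[(nΣa² − (Σa)²)(nΣb² − (Σb)²)]
Numerator: 5×1134.84 − 37.9×134.8 = 565.28
Denominator: √[(1712.45 − 1436.41)(21152.1 − 18171.04)] = √[276.04 × 2981.06] = 907.1338
r = 565.28 / 907.1338 ≈ 0.623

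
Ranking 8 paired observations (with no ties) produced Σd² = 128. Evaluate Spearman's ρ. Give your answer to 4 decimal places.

ρ = 1 − 6Σd² / [n(n²−1)] = 1 − 6×128 / (8×63)
  = 1 − 768/504 = 1 − 1.52381 ≈ -0.5238

-0.5238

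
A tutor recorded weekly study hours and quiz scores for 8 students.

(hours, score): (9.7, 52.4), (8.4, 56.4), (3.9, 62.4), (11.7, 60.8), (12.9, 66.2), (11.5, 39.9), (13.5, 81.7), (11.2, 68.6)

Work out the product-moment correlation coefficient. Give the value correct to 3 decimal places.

n = 8, Σx = 82.8, Σy = 488.4, Σx² = 923.1, Σy² = 30872.42, Σxy = 5120.86
nΣxy − ΣxΣy = 40966.88 − 40439.52 = 527.36
nΣx² − (Σx)² = 7384.8 − 6855.84 = 528.96; nΣy² − (Σy)² = 246979.36 − 238534.56 = 8444.8
r = 527.36 / √(528.96 × 8444.8) = 527.36 / 2113.5187 ≈ 0.250

0.250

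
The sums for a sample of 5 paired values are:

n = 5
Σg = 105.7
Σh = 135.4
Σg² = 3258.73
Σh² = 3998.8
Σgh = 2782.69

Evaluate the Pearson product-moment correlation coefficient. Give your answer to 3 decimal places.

r = (nΣgh − ΣgΣh) / √[(nΣg² − (Σg)²)(nΣh² − (Σh)²)]
Numerator: 5×2782.69 − 105.7×135.4 = -398.33
Denominator: √[(16293.65 − 11172.49)(19994 − 18333.16)] = √[5121.16 × 1660.84] = 2916.4066
r = -398.33 / 2916.4066 ≈ -0.137

-0.137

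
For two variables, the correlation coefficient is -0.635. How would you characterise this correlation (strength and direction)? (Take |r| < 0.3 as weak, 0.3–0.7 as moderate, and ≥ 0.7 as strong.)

r = -0.635 < 0 so the relationship is negative.
|r| = 0.635, which falls in the moderate range.

moderate negative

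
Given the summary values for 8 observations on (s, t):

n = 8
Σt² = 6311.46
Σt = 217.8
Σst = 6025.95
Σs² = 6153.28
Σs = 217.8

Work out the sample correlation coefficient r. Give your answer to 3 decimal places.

r = (nΣst − ΣsΣt) / √[(nΣs² − (Σs)²)(nΣt² − (Σt)²)]
Numerator: 8×6025.95 − 217.8×217.8 = 770.76
Denominator: √[(49226.24 − 47436.84)(50491.68 − 47436.84)] = √[1789.4 × 3054.84] = 2338.0185
r = 770.76 / 2338.0185 ≈ 0.330

0.330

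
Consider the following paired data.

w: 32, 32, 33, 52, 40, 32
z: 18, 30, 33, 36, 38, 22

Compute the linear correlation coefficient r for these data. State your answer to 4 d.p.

n = 6, Σw = 221, Σz = 177, Σw² = 8465, Σz² = 5537, Σwz = 6721
nΣwz − ΣwΣz = 40326 − 39117 = 1209
nΣw² − (Σw)² = 50790 − 48841 = 1949; nΣz² − (Σz)² = 33222 − 31329 = 1893
r = 1209 / √(1949 × 1893) = 1209 / 1920.7959 ≈ 0.6294

0.6294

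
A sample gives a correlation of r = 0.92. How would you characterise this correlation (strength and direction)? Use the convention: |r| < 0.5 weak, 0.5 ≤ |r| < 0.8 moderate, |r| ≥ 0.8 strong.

strong positive

r = 0.92 > 0 so the relationship is positive.
|r| = 0.92, which falls in the strong range.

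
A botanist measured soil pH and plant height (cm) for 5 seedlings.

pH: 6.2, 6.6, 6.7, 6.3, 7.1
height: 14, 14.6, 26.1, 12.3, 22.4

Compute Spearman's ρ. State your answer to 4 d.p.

0.8000

Rank pH: 1, 3, 4, 2, 5
Rank height: 2, 3, 5, 1, 4
d = rank(pH) − rank(height): -1, 0, -1, 1, 1; Σd² = 4
ρ = 1 − 6Σd² / [n(n²−1)] = 1 − 6×4 / (5×24) = 1 − 24/120 ≈ 0.8000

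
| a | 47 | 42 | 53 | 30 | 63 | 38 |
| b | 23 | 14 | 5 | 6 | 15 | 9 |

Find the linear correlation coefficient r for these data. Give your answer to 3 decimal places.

0.319

n = 6, Σa = 273, Σb = 72, Σa² = 13095, Σb² = 1092, Σab = 3401
nΣab − ΣaΣb = 20406 − 19656 = 750
nΣa² − (Σa)² = 78570 − 74529 = 4041; nΣb² − (Σb)² = 6552 − 5184 = 1368
r = 750 / √(4041 × 1368) = 750 / 2351.1886 ≈ 0.319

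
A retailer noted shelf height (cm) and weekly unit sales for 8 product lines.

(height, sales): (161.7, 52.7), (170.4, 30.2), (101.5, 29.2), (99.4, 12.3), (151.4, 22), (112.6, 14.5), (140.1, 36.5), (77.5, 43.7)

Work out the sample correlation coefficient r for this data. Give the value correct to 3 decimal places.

0.225

n = 8, Σx = 1014.6, Σy = 241.1, Σx² = 136600.64, Σy² = 8629.45, Σxy = 31317.99
nΣxy − ΣxΣy = 250543.92 − 244620.06 = 5923.86
nΣx² − (Σx)² = 1092805.12 − 1029413.16 = 63391.96; nΣy² − (Σy)² = 69035.6 − 58129.21 = 10906.39
r = 5923.86 / √(63391.96 × 10906.39) = 5923.86 / 26294.0571 ≈ 0.225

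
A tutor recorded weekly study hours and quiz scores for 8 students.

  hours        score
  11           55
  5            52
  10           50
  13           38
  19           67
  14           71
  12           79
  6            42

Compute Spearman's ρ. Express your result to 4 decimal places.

0.4286

Rank hours: 4, 1, 3, 6, 8, 7, 5, 2
Rank score: 5, 4, 3, 1, 6, 7, 8, 2
d = rank(hours) − rank(score): -1, -3, 0, 5, 2, 0, -3, 0; Σd² = 48
ρ = 1 − 6Σd² / [n(n²−1)] = 1 − 6×48 / (8×63) = 1 − 288/504 ≈ 0.4286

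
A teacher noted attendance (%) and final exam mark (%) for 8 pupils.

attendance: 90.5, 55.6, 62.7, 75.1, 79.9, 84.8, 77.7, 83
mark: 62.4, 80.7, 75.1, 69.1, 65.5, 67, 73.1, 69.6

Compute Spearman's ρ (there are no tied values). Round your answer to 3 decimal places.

Rank attendance: 8, 1, 2, 3, 5, 7, 4, 6
Rank mark: 1, 8, 7, 4, 2, 3, 6, 5
d = rank(attendance) − rank(mark): 7, -7, -5, -1, 3, 4, -2, 1; Σd² = 154
ρ = 1 − 6Σd² / [n(n²−1)] = 1 − 6×154 / (8×63) = 1 − 924/504 ≈ -0.833

-0.833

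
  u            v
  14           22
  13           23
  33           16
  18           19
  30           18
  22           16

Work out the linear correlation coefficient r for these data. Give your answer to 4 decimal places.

-0.8194

n = 6, Σu = 130, Σv = 114, Σu² = 3162, Σv² = 2210, Σuv = 2369
nΣuv − ΣuΣv = 14214 − 14820 = -606
nΣu² − (Σu)² = 18972 − 16900 = 2072; nΣv² − (Σv)² = 13260 − 12996 = 264
r = -606 / √(2072 × 264) = -606 / 739.5999 ≈ -0.8194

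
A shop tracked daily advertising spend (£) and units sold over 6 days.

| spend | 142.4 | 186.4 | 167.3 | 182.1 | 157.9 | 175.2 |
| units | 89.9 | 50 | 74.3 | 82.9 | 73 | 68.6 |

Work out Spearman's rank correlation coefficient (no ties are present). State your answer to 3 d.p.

-0.600

Rank spend: 1, 6, 3, 5, 2, 4
Rank units: 6, 1, 4, 5, 3, 2
d = rank(spend) − rank(units): -5, 5, -1, 0, -1, 2; Σd² = 56
ρ = 1 − 6Σd² / [n(n²−1)] = 1 − 6×56 / (6×35) = 1 − 336/210 ≈ -0.600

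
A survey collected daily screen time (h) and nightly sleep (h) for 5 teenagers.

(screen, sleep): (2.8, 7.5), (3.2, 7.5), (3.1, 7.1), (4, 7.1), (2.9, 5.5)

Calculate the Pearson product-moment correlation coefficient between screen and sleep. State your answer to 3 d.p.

0.203

n = 5, Σx = 16, Σy = 34.7, Σx² = 52.1, Σy² = 243.57, Σxy = 111.36
nΣxy − ΣxΣy = 556.8 − 555.2 = 1.6
nΣx² − (Σx)² = 260.5 − 256 = 4.5; nΣy² − (Σy)² = 1217.85 − 1204.09 = 13.76
r = 1.6 / √(4.5 × 13.76) = 1.6 / 7.8689 ≈ 0.203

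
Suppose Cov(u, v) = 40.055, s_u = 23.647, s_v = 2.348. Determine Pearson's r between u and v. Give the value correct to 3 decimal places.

r = Cov(u,v) / (s_u · s_v) = 40.055 / (23.647 × 2.348)
  = 40.055 / 55.5232 ≈ 0.721

0.721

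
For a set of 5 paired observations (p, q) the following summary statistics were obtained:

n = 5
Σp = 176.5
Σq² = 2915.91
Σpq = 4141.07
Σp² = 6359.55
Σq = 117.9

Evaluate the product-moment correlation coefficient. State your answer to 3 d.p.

r = (nΣpq − ΣpΣq) / √[(nΣp² − (Σp)²)(nΣq² − (Σq)²)]
Numerator: 5×4141.07 − 176.5×117.9 = -104
Denominator: √[(31797.75 − 31152.25)(14579.55 − 13900.41)] = √[645.5 × 679.14] = 662.1064
r = -104 / 662.1064 ≈ -0.157

-0.157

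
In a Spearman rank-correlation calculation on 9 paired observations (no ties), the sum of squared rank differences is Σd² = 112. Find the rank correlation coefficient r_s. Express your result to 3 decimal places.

0.067

ρ = 1 − 6Σd² / [n(n²−1)] = 1 − 6×112 / (9×80)
  = 1 − 672/720 = 1 − 0.9333 ≈ 0.067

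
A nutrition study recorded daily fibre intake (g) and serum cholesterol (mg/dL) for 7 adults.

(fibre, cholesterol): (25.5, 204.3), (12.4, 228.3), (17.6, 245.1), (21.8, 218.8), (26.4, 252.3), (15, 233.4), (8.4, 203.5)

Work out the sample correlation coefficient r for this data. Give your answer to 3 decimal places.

n = 7, Σx = 127.1, Σy = 1585.7, Σx² = 2581.53, Σy² = 361349.93, Σxy = 28995.29
nΣxy − ΣxΣy = 202967.03 − 201542.47 = 1424.56
nΣx² − (Σx)² = 18070.71 − 16154.41 = 1916.3; nΣy² − (Σy)² = 2529449.51 − 2514444.49 = 15005.02
r = 1424.56 / √(1916.3 × 15005.02) = 1424.56 / 5362.2868 ≈ 0.266

0.266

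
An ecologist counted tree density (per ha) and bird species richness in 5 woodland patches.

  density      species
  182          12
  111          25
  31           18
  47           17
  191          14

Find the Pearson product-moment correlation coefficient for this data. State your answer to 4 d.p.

n = 5, Σx = 562, Σy = 86, Σx² = 85096, Σy² = 1578, Σxy = 8990
nΣxy − ΣxΣy = 44950 − 48332 = -3382
nΣx² − (Σx)² = 425480 − 315844 = 109636; nΣy² − (Σy)² = 7890 − 7396 = 494
r = -3382 / √(109636 × 494) = -3382 / 7359.3603 ≈ -0.4596

-0.4596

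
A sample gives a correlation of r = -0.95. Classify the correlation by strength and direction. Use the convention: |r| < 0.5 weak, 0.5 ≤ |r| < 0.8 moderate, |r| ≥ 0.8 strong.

strong negative

r = -0.95 < 0 so the relationship is negative.
|r| = 0.95, which falls in the strong range.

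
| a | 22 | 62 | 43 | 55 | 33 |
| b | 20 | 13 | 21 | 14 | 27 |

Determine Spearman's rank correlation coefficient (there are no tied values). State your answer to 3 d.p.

Rank a: 1, 5, 3, 4, 2
Rank b: 3, 1, 4, 2, 5
d = rank(a) − rank(b): -2, 4, -1, 2, -3; Σd² = 34
ρ = 1 − 6Σd² / [n(n²−1)] = 1 − 6×34 / (5×24) = 1 − 204/120 ≈ -0.700

-0.700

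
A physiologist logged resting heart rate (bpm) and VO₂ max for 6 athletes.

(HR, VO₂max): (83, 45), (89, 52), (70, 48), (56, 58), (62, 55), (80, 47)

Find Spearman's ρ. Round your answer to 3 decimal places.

Rank HR: 5, 6, 3, 1, 2, 4
Rank VO₂max: 1, 4, 3, 6, 5, 2
d = rank(HR) − rank(VO₂max): 4, 2, 0, -5, -3, 2; Σd² = 58
ρ = 1 − 6Σd² / [n(n²−1)] = 1 − 6×58 / (6×35) = 1 − 348/210 ≈ -0.657

-0.657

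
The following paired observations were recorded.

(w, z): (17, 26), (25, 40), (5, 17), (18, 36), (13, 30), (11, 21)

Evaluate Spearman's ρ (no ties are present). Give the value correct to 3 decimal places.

0.943

Rank w: 4, 6, 1, 5, 3, 2
Rank z: 3, 6, 1, 5, 4, 2
d = rank(w) − rank(z): 1, 0, 0, 0, -1, 0; Σd² = 2
ρ = 1 − 6Σd² / [n(n²−1)] = 1 − 6×2 / (6×35) = 1 − 12/210 ≈ 0.943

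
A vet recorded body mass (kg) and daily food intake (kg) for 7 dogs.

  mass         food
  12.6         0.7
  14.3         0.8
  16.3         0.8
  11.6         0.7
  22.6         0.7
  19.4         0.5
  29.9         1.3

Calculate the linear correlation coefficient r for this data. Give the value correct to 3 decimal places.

n = 7, Σx = 126.7, Σy = 5.5, Σx² = 2544.63, Σy² = 4.69, Σxy = 105.81
nΣxy − ΣxΣy = 740.67 − 696.85 = 43.82
nΣx² − (Σx)² = 17812.41 − 16052.89 = 1759.52; nΣy² − (Σy)² = 32.83 − 30.25 = 2.58
r = 43.82 / √(1759.52 × 2.58) = 43.82 / 67.3763 ≈ 0.650

0.650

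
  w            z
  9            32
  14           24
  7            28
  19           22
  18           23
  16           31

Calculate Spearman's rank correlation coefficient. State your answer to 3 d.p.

Rank w: 2, 3, 1, 6, 5, 4
Rank z: 6, 3, 4, 1, 2, 5
d = rank(w) − rank(z): -4, 0, -3, 5, 3, -1; Σd² = 60
ρ = 1 − 6Σd² / [n(n²−1)] = 1 − 6×60 / (6×35) = 1 − 360/210 ≈ -0.714

-0.714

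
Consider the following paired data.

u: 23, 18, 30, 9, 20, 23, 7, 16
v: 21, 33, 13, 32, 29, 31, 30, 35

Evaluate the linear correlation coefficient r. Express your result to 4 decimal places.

n = 8, Σu = 146, Σv = 224, Σu² = 3068, Σv² = 6650, Σuv = 3818
nΣuv − ΣuΣv = 30544 − 32704 = -2160
nΣu² − (Σu)² = 24544 − 21316 = 3228; nΣv² − (Σv)² = 53200 − 50176 = 3024
r = -2160 / √(3228 × 3024) = -2160 / 3124.3354 ≈ -0.6913

-0.6913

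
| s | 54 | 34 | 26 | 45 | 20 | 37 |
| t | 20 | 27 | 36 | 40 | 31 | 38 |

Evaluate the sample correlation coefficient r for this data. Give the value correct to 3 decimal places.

-0.325

n = 6, Σs = 216, Σt = 192, Σs² = 8542, Σt² = 6430, Σst = 6760
nΣst − ΣsΣt = 40560 − 41472 = -912
nΣs² − (Σs)² = 51252 − 46656 = 4596; nΣt² − (Σt)² = 38580 − 36864 = 1716
r = -912 / √(4596 × 1716) = -912 / 2808.3333 ≈ -0.325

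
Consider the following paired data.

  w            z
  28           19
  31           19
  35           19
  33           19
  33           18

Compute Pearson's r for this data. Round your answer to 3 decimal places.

-0.211

n = 5, Σw = 160, Σz = 94, Σw² = 5148, Σz² = 1768, Σwz = 3007
nΣwz − ΣwΣz = 15035 − 15040 = -5
nΣw² − (Σw)² = 25740 − 25600 = 140; nΣz² − (Σz)² = 8840 − 8836 = 4
r = -5 / √(140 × 4) = -5 / 23.6643 ≈ -0.211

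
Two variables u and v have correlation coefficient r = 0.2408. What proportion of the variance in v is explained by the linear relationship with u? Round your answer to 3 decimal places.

r² = (0.2408)² = 0.058

0.058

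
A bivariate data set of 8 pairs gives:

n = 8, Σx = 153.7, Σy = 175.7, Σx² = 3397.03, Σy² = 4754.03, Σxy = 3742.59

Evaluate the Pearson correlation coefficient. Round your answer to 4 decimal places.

r = (nΣxy − ΣxΣy) / √[(nΣx² − (Σx)²)(nΣy² − (Σy)²)]
Numerator: 8×3742.59 − 153.7×175.7 = 2935.63
Denominator: √[(27176.24 − 23623.69)(38032.24 − 30870.49)] = √[3552.55 × 7161.75] = 5044.0534
r = 2935.63 / 5044.0534 ≈ 0.5820

0.5820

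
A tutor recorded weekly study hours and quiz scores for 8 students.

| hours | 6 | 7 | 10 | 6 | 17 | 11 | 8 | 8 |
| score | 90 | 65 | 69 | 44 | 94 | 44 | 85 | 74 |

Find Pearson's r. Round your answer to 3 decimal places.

n = 8, Σx = 73, Σy = 565, Σx² = 759, Σy² = 42495, Σxy = 5303
nΣxy − ΣxΣy = 42424 − 41245 = 1179
nΣx² − (Σx)² = 6072 − 5329 = 743; nΣy² − (Σy)² = 339960 − 319225 = 20735
r = 1179 / √(743 × 20735) = 1179 / 3925.0611 ≈ 0.300

0.300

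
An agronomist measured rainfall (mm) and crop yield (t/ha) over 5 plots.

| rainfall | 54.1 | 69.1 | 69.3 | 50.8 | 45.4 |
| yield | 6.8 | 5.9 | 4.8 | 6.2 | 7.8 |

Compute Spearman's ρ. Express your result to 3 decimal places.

Rank rainfall: 3, 4, 5, 2, 1
Rank yield: 4, 2, 1, 3, 5
d = rank(rainfall) − rank(yield): -1, 2, 4, -1, -4; Σd² = 38
ρ = 1 − 6Σd² / [n(n²−1)] = 1 − 6×38 / (5×24) = 1 − 228/120 ≈ -0.900

-0.900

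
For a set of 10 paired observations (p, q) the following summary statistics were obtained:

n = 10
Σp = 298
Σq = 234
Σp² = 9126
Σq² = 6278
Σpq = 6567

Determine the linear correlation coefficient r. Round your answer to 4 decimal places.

r = (nΣpq − ΣpΣq) / √[(nΣp² − (Σp)²)(nΣq² − (Σq)²)]
Numerator: 10×6567 − 298×234 = -4062
Denominator: √[(91260 − 88804)(62780 − 54756)] = √[2456 × 8024] = 4439.2504
r = -4062 / 4439.2504 ≈ -0.9150

-0.9150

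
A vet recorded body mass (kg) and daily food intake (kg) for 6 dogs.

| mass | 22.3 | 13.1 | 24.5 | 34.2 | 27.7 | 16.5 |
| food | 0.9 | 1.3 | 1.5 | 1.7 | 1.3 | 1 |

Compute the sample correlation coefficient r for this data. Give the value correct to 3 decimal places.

n = 6, Σx = 138.3, Σy = 7.7, Σx² = 3478.33, Σy² = 10.33, Σxy = 184.5
nΣxy − ΣxΣy = 1107 − 1064.91 = 42.09
nΣx² − (Σx)² = 20869.98 − 19126.89 = 1743.09; nΣy² − (Σy)² = 61.98 − 59.29 = 2.69
r = 42.09 / √(1743.09 × 2.69) = 42.09 / 68.4756 ≈ 0.615

0.615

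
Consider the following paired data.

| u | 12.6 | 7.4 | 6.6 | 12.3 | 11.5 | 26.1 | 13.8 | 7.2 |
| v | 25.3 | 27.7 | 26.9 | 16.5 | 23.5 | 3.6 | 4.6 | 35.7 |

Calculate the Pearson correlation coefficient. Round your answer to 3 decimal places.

n = 8, Σu = 97.5, Σv = 163.8, Σu² = 1464.11, Σv² = 4264.1, Σuv = 1588.98
nΣuv − ΣuΣv = 12711.84 − 15970.5 = -3258.66
nΣu² − (Σu)² = 11712.88 − 9506.25 = 2206.63; nΣv² − (Σv)² = 34112.8 − 26830.44 = 7282.36
r = -3258.66 / √(2206.63 × 7282.36) = -3258.66 / 4008.6748 ≈ -0.813

-0.813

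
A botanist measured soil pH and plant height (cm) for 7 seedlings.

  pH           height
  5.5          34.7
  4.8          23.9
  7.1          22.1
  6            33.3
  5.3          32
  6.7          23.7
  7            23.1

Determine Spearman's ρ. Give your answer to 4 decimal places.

Rank pH: 3, 1, 7, 4, 2, 5, 6
Rank height: 7, 4, 1, 6, 5, 3, 2
d = rank(pH) − rank(height): -4, -3, 6, -2, -3, 2, 4; Σd² = 94
ρ = 1 − 6Σd² / [n(n²−1)] = 1 − 6×94 / (7×48) = 1 − 564/336 ≈ -0.6786

-0.6786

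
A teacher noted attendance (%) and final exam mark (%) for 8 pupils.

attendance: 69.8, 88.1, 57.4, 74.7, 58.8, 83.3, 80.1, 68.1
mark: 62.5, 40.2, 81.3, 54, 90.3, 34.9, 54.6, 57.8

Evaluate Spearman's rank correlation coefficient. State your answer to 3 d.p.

Rank attendance: 4, 8, 1, 5, 2, 7, 6, 3
Rank mark: 6, 2, 7, 3, 8, 1, 4, 5
d = rank(attendance) − rank(mark): -2, 6, -6, 2, -6, 6, 2, -2; Σd² = 160
ρ = 1 − 6Σd² / [n(n²−1)] = 1 − 6×160 / (8×63) = 1 − 960/504 ≈ -0.905

-0.905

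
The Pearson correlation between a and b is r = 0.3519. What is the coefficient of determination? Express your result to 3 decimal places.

r² = (0.3519)² = 0.124

0.124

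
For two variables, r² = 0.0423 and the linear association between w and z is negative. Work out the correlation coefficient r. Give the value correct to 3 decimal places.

|r| = √0.0423 = 0.206
The association is negative, so r = −0.206.

-0.206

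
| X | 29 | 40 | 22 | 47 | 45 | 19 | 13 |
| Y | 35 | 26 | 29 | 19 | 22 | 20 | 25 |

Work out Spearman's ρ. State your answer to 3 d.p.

Rank X: 4, 5, 3, 7, 6, 2, 1
Rank Y: 7, 5, 6, 1, 3, 2, 4
d = rank(X) − rank(Y): -3, 0, -3, 6, 3, 0, -3; Σd² = 72
ρ = 1 − 6Σd² / [n(n²−1)] = 1 − 6×72 / (7×48) = 1 − 432/336 ≈ -0.286

-0.286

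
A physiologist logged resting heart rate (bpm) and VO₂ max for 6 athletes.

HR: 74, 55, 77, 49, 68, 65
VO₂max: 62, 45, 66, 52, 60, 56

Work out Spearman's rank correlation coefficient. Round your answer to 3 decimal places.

0.943

Rank HR: 5, 2, 6, 1, 4, 3
Rank VO₂max: 5, 1, 6, 2, 4, 3
d = rank(HR) − rank(VO₂max): 0, 1, 0, -1, 0, 0; Σd² = 2
ρ = 1 − 6Σd² / [n(n²−1)] = 1 − 6×2 / (6×35) = 1 − 12/210 ≈ 0.943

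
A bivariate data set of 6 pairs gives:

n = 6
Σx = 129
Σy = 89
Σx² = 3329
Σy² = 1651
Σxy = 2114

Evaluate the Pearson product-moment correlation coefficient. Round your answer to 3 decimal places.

r = (nΣxy − ΣxΣy) / √[(nΣx² − (Σx)²)(nΣy² − (Σy)²)]
Numerator: 6×2114 − 129×89 = 1203
Denominator: √[(19974 − 16641)(9906 − 7921)] = √[3333 × 1985] = 2572.1596
r = 1203 / 2572.1596 ≈ 0.468

0.468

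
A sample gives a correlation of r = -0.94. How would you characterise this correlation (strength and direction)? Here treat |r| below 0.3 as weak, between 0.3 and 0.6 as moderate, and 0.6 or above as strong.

strong negative

r = -0.94 < 0 so the relationship is negative.
|r| = 0.94, which falls in the strong range.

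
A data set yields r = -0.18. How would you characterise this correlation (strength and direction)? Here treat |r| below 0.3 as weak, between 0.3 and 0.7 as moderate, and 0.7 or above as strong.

weak negative

r = -0.18 < 0 so the relationship is negative.
|r| = 0.18, which falls in the weak range.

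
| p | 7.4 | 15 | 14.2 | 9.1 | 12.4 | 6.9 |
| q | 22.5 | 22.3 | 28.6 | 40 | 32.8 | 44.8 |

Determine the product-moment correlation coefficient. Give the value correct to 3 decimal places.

-0.509

n = 6, Σp = 65, Σq = 191, Σp² = 765.58, Σq² = 6504.38, Σpq = 1986.96
nΣpq − ΣpΣq = 11921.76 − 12415 = -493.24
nΣp² − (Σp)² = 4593.48 − 4225 = 368.48; nΣq² − (Σq)² = 39026.28 − 36481 = 2545.28
r = -493.24 / √(368.48 × 2545.28) = -493.24 / 968.4445 ≈ -0.509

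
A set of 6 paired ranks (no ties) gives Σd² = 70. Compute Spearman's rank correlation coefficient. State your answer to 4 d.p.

ρ = 1 − 6Σd² / [n(n²−1)] = 1 − 6×70 / (6×35)
  = 1 − 420/210 = 1 − 2.00000 ≈ -1.0000

-1.0000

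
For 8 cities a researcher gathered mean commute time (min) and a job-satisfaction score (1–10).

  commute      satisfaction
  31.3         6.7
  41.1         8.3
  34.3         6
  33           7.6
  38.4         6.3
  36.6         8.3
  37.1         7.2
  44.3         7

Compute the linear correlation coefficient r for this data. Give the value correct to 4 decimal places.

0.2283

n = 8, Σx = 296.1, Σy = 57.4, Σx² = 11087.41, Σy² = 416.96, Σxy = 2130.36
nΣxy − ΣxΣy = 17042.88 − 16996.14 = 46.74
nΣx² − (Σx)² = 88699.28 − 87675.21 = 1024.07; nΣy² − (Σy)² = 3335.68 − 3294.76 = 40.92
r = 46.74 / √(1024.07 × 40.92) = 46.74 / 204.7070 ≈ 0.2283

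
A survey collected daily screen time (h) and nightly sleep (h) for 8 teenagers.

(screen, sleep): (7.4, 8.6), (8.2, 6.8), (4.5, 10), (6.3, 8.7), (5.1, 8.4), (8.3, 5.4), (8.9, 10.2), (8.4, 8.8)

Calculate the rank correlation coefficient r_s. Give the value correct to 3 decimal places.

Rank screen: 4, 5, 1, 3, 2, 6, 8, 7
Rank sleep: 4, 2, 7, 5, 3, 1, 8, 6
d = rank(screen) − rank(sleep): 0, 3, -6, -2, -1, 5, 0, 1; Σd² = 76
ρ = 1 − 6Σd² / [n(n²−1)] = 1 − 6×76 / (8×63) = 1 − 456/504 ≈ 0.095

0.095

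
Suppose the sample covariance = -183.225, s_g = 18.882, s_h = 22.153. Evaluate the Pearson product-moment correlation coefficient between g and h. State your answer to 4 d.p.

r = Cov(g,h) / (s_g · s_h) = -183.225 / (18.882 × 22.153)
  = -183.225 / 418.2929 ≈ -0.4380

-0.4380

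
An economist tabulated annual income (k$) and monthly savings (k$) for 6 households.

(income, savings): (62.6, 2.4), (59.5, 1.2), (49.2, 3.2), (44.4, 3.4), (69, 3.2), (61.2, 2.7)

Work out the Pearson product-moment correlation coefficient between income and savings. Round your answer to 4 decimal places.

-0.3247

n = 6, Σx = 345.9, Σy = 16.1, Σx² = 20357.45, Σy² = 46.53, Σxy = 916.08
nΣxy − ΣxΣy = 5496.48 − 5568.99 = -72.51
nΣx² − (Σx)² = 122144.7 − 119646.81 = 2497.89; nΣy² − (Σy)² = 279.18 − 259.21 = 19.97
r = -72.51 / √(2497.89 × 19.97) = -72.51 / 223.3447 ≈ -0.3247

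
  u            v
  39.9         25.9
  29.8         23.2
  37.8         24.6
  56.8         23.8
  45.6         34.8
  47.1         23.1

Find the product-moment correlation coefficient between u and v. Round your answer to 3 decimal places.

n = 6, Σu = 257, Σv = 155.4, Σu² = 11432.9, Σv² = 4125.3, Σuv = 6681.38
nΣuv − ΣuΣv = 40088.28 − 39937.8 = 150.48
nΣu² − (Σu)² = 68597.4 − 66049 = 2548.4; nΣv² − (Σv)² = 24751.8 − 24149.16 = 602.64
r = 150.48 / √(2548.4 × 602.64) = 150.48 / 1239.2610 ≈ 0.121

0.121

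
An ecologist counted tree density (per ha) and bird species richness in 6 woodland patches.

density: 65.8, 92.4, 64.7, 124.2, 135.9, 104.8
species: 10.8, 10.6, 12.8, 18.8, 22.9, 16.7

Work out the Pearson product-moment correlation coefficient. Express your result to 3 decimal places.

n = 6, Σx = 587.8, Σy = 92.6, Σx² = 61930.98, Σy² = 1549.58, Σxy = 9715.47
nΣxy − ΣxΣy = 58292.82 − 54430.28 = 3862.54
nΣx² − (Σx)² = 371585.88 − 345508.84 = 26077.04; nΣy² − (Σy)² = 9297.48 − 8574.76 = 722.72
r = 3862.54 / √(26077.04 × 722.72) = 3862.54 / 4341.2439 ≈ 0.890

0.890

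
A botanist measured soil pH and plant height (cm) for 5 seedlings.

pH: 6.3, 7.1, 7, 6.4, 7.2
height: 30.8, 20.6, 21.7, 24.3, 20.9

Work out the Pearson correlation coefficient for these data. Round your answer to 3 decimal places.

n = 5, Σx = 34, Σy = 118.3, Σx² = 231.9, Σy² = 2871.19, Σxy = 798.2
nΣxy − ΣxΣy = 3991 − 4022.2 = -31.2
nΣx² − (Σx)² = 1159.5 − 1156 = 3.5; nΣy² − (Σy)² = 14355.95 − 13994.89 = 361.06
r = -31.2 / √(3.5 × 361.06) = -31.2 / 35.5487 ≈ -0.878

-0.878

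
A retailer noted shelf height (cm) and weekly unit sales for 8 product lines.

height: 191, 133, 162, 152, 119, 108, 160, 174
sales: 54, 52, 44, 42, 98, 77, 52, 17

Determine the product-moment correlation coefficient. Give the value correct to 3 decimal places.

-0.705

n = 8, Σx = 1199, Σy = 436, Σx² = 185219, Σy² = 27846, Σxy = 61998
nΣxy − ΣxΣy = 495984 − 522764 = -26780
nΣx² − (Σx)² = 1481752 − 1437601 = 44151; nΣy² − (Σy)² = 222768 − 190096 = 32672
r = -26780 / √(44151 × 32672) = -26780 / 37980.2774 ≈ -0.705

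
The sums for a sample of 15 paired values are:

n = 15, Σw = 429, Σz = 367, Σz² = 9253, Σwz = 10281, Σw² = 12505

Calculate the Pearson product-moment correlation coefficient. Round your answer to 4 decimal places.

r = (nΣwz − ΣwΣz) / √[(nΣw² − (Σw)²)(nΣz² − (Σz)²)]
Numerator: 15×10281 − 429×367 = -3228
Denominator: √[(187575 − 184041)(138795 − 134689)] = √[3534 × 4106] = 3809.2787
r = -3228 / 3809.2787 ≈ -0.8474

-0.8474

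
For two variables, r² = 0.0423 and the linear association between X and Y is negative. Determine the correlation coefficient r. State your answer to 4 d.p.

|r| = √0.0423 = 0.2057
The association is negative, so r = −0.2057.

-0.2057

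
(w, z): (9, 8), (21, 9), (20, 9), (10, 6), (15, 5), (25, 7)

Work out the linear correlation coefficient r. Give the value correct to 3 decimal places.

n = 6, Σw = 100, Σz = 44, Σw² = 1872, Σz² = 336, Σwz = 751
nΣwz − ΣwΣz = 4506 − 4400 = 106
nΣw² − (Σw)² = 11232 − 10000 = 1232; nΣz² − (Σz)² = 2016 − 1936 = 80
r = 106 / √(1232 × 80) = 106 / 313.9427 ≈ 0.338

0.338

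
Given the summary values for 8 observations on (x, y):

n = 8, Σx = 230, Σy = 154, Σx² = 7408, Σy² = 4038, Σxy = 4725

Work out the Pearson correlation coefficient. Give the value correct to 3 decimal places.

0.322

r = (nΣxy − ΣxΣy) / √[(nΣx² − (Σx)²)(nΣy² − (Σy)²)]
Numerator: 8×4725 − 230×154 = 2380
Denominator: √[(59264 − 52900)(32304 − 23716)] = √[6364 × 8588] = 7392.8365
r = 2380 / 7392.8365 ≈ 0.322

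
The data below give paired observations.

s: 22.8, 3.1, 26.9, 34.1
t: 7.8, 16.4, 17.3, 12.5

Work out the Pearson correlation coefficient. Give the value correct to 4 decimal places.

-0.3064

n = 4, Σs = 86.9, Σt = 54, Σs² = 2415.87, Σt² = 785.34, Σst = 1120.3
nΣst − ΣsΣt = 4481.2 − 4692.6 = -211.4
nΣs² − (Σs)² = 9663.48 − 7551.61 = 2111.87; nΣt² − (Σt)² = 3141.36 − 2916 = 225.36
r = -211.4 / √(2111.87 × 225.36) = -211.4 / 689.8775 ≈ -0.3064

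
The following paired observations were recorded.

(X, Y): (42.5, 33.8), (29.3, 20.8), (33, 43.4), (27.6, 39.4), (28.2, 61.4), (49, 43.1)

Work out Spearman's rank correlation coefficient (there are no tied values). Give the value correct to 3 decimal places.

-0.086

Rank X: 5, 3, 4, 1, 2, 6
Rank Y: 2, 1, 5, 3, 6, 4
d = rank(X) − rank(Y): 3, 2, -1, -2, -4, 2; Σd² = 38
ρ = 1 − 6Σd² / [n(n²−1)] = 1 − 6×38 / (6×35) = 1 − 228/210 ≈ -0.086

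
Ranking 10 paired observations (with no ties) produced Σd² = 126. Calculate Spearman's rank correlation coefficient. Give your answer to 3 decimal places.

ρ = 1 − 6Σd² / [n(n²−1)] = 1 − 6×126 / (10×99)
  = 1 − 756/990 = 1 − 0.7636 ≈ 0.236

0.236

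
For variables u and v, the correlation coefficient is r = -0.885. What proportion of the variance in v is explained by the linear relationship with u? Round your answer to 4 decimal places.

r² = (-0.885)² = 0.7832

0.7832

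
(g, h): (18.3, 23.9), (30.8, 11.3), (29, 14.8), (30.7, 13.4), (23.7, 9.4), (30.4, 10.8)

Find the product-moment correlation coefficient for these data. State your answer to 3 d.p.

n = 6, Σg = 162.9, Σh = 83.6, Σg² = 4552.87, Σh² = 1302.5, Σgh = 2177.09
nΣgh − ΣgΣh = 13062.54 − 13618.44 = -555.9
nΣg² − (Σg)² = 27317.22 − 26536.41 = 780.81; nΣh² − (Σh)² = 7815 − 6988.96 = 826.04
r = -555.9 / √(780.81 × 826.04) = -555.9 / 803.1067 ≈ -0.692

-0.692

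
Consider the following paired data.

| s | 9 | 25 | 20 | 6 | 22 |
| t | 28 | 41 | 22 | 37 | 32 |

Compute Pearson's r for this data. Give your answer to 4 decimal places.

n = 5, Σs = 82, Σt = 160, Σs² = 1626, Σt² = 5342, Σst = 2643
nΣst − ΣsΣt = 13215 − 13120 = 95
nΣs² − (Σs)² = 8130 − 6724 = 1406; nΣt² − (Σt)² = 26710 − 25600 = 1110
r = 95 / √(1406 × 1110) = 95 / 1249.2638 ≈ 0.0760

0.0760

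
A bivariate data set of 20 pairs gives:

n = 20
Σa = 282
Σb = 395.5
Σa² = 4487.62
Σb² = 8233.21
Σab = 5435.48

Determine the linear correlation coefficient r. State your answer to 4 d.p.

-0.3073

r = (nΣab − ΣaΣb) / √[(nΣa² − (Σa)²)(nΣb² − (Σb)²)]
Numerator: 20×5435.48 − 282×395.5 = -2821.4
Denominator: √[(89752.4 − 79524)(164664.2 − 156420.25)] = √[10228.4 × 8243.95] = 9182.7239
r = -2821.4 / 9182.7239 ≈ -0.3073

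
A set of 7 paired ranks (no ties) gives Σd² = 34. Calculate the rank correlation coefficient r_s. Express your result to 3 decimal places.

0.393

ρ = 1 − 6Σd² / [n(n²−1)] = 1 − 6×34 / (7×48)
  = 1 − 204/336 = 1 − 0.6071 ≈ 0.393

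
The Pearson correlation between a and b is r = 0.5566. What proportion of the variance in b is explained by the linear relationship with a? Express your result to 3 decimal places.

r² = (0.5566)² = 0.310

0.310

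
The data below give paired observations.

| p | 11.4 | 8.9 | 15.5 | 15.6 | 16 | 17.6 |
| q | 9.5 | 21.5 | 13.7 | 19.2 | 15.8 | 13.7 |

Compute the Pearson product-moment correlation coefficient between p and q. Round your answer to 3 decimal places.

-0.250

n = 6, Σp = 85, Σq = 93.4, Σp² = 1258.54, Σq² = 1546.16, Σpq = 1305.44
nΣpq − ΣpΣq = 7832.64 − 7939 = -106.36
nΣp² − (Σp)² = 7551.24 − 7225 = 326.24; nΣq² − (Σq)² = 9276.96 − 8723.56 = 553.4
r = -106.36 / √(326.24 × 553.4) = -106.36 / 424.9014 ≈ -0.250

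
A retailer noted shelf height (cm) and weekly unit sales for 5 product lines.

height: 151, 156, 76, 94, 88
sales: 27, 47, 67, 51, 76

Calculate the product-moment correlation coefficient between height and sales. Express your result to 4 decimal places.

n = 5, Σx = 565, Σy = 268, Σx² = 69493, Σy² = 15804, Σxy = 27983
nΣxy − ΣxΣy = 139915 − 151420 = -11505
nΣx² − (Σx)² = 347465 − 319225 = 28240; nΣy² − (Σy)² = 79020 − 71824 = 7196
r = -11505 / √(28240 × 7196) = -11505 / 14255.3513 ≈ -0.8071

-0.8071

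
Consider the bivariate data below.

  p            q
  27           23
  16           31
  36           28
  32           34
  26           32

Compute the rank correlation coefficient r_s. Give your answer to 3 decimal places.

-0.100

Rank p: 3, 1, 5, 4, 2
Rank q: 1, 3, 2, 5, 4
d = rank(p) − rank(q): 2, -2, 3, -1, -2; Σd² = 22
ρ = 1 − 6Σd² / [n(n²−1)] = 1 − 6×22 / (5×24) = 1 − 132/120 ≈ -0.100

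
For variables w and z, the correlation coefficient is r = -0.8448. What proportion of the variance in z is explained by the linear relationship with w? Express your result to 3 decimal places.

r² = (-0.8448)² = 0.714

0.714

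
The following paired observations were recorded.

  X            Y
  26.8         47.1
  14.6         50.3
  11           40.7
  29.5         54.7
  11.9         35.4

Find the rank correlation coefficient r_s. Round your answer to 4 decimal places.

Rank X: 4, 3, 1, 5, 2
Rank Y: 3, 4, 2, 5, 1
d = rank(X) − rank(Y): 1, -1, -1, 0, 1; Σd² = 4
ρ = 1 − 6Σd² / [n(n²−1)] = 1 − 6×4 / (5×24) = 1 − 24/120 ≈ 0.8000

0.8000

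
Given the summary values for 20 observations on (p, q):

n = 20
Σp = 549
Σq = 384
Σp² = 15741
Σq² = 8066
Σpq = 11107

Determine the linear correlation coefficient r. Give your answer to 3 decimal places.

0.830

r = (nΣpq − ΣpΣq) / √[(nΣp² − (Σp)²)(nΣq² − (Σq)²)]
Numerator: 20×11107 − 549×384 = 11324
Denominator: √[(314820 − 301401)(161320 − 147456)] = √[13419 × 13864] = 13639.6853
r = 11324 / 13639.6853 ≈ 0.830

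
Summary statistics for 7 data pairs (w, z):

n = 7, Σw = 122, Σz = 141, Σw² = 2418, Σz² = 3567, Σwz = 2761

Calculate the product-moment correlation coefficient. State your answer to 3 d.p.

r = (nΣwz − ΣwΣz) / √[(nΣw² − (Σw)²)(nΣz² − (Σz)²)]
Numerator: 7×2761 − 122×141 = 2125
Denominator: √[(16926 − 14884)(24969 − 19881)] = √[2042 × 5088] = 3223.3051
r = 2125 / 3223.3051 ≈ 0.659

0.659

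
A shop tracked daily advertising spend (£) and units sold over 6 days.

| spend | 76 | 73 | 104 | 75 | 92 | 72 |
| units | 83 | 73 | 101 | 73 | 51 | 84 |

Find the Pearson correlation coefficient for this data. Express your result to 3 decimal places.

n = 6, Σx = 492, Σy = 465, Σx² = 41194, Σy² = 37405, Σxy = 38356
nΣxy − ΣxΣy = 230136 − 228780 = 1356
nΣx² − (Σx)² = 247164 − 242064 = 5100; nΣy² − (Σy)² = 224430 − 216225 = 8205
r = 1356 / √(5100 × 8205) = 1356 / 6468.8098 ≈ 0.210

0.210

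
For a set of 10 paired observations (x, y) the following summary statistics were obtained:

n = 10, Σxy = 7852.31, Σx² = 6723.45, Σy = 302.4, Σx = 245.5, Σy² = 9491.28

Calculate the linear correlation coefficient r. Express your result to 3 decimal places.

r = (nΣxy − ΣxΣy) / √[(nΣx² − (Σx)²)(nΣy² − (Σy)²)]
Numerator: 10×7852.31 − 245.5×302.4 = 4283.9
Denominator: √[(67234.5 − 60270.25)(94912.8 − 91445.76)] = √[6964.25 × 3467.04] = 4913.7901
r = 4283.9 / 4913.7901 ≈ 0.872

0.872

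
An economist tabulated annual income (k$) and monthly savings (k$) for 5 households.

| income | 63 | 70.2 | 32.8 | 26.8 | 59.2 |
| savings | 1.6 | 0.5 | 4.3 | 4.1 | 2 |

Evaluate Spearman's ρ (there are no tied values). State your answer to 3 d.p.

Rank income: 4, 5, 2, 1, 3
Rank savings: 2, 1, 5, 4, 3
d = rank(income) − rank(savings): 2, 4, -3, -3, 0; Σd² = 38
ρ = 1 − 6Σd² / [n(n²−1)] = 1 − 6×38 / (5×24) = 1 − 228/120 ≈ -0.900

-0.900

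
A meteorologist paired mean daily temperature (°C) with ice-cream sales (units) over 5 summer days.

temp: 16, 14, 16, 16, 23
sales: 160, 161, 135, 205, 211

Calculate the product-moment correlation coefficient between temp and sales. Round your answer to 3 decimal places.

n = 5, Σx = 85, Σy = 872, Σx² = 1493, Σy² = 156292, Σxy = 15107
nΣxy − ΣxΣy = 75535 − 74120 = 1415
nΣx² − (Σx)² = 7465 − 7225 = 240; nΣy² − (Σy)² = 781460 − 760384 = 21076
r = 1415 / √(240 × 21076) = 1415 / 2249.0531 ≈ 0.629

0.629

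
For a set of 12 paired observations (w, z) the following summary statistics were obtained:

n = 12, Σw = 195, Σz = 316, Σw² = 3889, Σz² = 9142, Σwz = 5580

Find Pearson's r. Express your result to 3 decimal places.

0.579

r = (nΣwz − ΣwΣz) / √[(nΣw² − (Σw)²)(nΣz² − (Σz)²)]
Numerator: 12×5580 − 195×316 = 5340
Denominator: √[(46668 − 38025)(109704 − 99856)] = √[8643 × 9848] = 9225.8476
r = 5340 / 9225.8476 ≈ 0.579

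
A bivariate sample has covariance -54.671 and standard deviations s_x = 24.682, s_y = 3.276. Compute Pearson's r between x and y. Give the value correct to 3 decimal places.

-0.676

r = Cov(x,y) / (s_x · s_y) = -54.671 / (24.682 × 3.276)
  = -54.671 / 80.8582 ≈ -0.676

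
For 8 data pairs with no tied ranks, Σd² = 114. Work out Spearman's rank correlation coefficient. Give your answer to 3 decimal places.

-0.357

ρ = 1 − 6Σd² / [n(n²−1)] = 1 − 6×114 / (8×63)
  = 1 − 684/504 = 1 − 1.3571 ≈ -0.357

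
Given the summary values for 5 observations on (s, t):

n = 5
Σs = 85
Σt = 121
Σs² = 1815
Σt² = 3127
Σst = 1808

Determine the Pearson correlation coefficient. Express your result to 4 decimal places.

-0.9181

r = (nΣst − ΣsΣt) / √[(nΣs² − (Σs)²)(nΣt² − (Σt)²)]
Numerator: 5×1808 − 85×121 = -1245
Denominator: √[(9075 − 7225)(15635 − 14641)] = √[1850 × 994] = 1356.0605
r = -1245 / 1356.0605 ≈ -0.9181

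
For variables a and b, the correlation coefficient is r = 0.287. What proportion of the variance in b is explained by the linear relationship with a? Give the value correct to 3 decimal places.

r² = (0.287)² = 0.082

0.082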